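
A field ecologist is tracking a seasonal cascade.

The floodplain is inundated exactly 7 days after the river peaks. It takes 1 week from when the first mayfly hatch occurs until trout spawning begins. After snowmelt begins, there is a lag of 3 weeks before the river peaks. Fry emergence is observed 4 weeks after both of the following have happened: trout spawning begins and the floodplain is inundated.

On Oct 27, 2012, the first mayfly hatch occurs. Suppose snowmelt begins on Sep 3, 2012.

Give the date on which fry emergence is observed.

The first mayfly hatch occurs: Oct 27, 2012.
Trout spawning begins: Oct 27, 2012 + 1 week = Nov 3, 2012.
Snowmelt begins: Sep 3, 2012.
The river peaks: Sep 3, 2012 + 3 weeks = Sep 24, 2012.
The floodplain is inundated: Sep 24, 2012 + 7 days = Oct 1, 2012.
Both prerequisites met — trout spawning begins (Nov 3, 2012), the floodplain is inundated (Oct 1, 2012); the later is Nov 3, 2012.
Fry emergence is observed: Nov 3, 2012 + 4 weeks = Dec 1, 2012.

Dec 1, 2012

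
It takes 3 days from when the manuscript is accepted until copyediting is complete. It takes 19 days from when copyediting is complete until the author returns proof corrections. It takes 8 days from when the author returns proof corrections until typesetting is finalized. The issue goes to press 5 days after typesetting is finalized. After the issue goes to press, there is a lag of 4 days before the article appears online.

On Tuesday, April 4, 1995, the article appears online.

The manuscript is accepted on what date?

Friday, February 24, 1995

The article appears online: Apr 4, 1995.
The issue goes to press: Apr 4, 1995 − 4 days = Mar 31, 1995.
Typesetting is finalized: Mar 31, 1995 − 5 days = Mar 26, 1995.
The author returns proof corrections: Mar 26, 1995 − 8 days = Mar 18, 1995.
Copyediting is complete: Mar 18, 1995 − 19 days = Feb 27, 1995.
The manuscript is accepted: Feb 27, 1995 − 3 days = Feb 24, 1995.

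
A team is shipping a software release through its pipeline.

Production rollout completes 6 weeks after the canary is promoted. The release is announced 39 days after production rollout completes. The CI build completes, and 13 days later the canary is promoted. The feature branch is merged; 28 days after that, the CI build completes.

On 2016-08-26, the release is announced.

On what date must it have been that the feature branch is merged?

The release is announced: Aug 26, 2016.
Production rollout completes: Aug 26, 2016 − 39 days = Jul 18, 2016.
The canary is promoted: Jul 18, 2016 − 6 weeks = Jun 6, 2016.
The CI build completes: Jun 6, 2016 − 13 days = May 24, 2016.
The feature branch is merged: May 24, 2016 − 28 days = Apr 26, 2016.

2016-04-26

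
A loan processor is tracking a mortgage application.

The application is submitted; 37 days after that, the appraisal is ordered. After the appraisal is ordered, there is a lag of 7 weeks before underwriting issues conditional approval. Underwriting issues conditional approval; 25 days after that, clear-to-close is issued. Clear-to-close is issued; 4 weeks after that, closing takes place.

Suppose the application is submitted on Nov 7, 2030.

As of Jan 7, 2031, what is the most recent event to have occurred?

The appraisal is ordered

The application is submitted: Nov 7, 2030.
The appraisal is ordered: Nov 7, 2030 + 37 days = Dec 14, 2030.
Underwriting issues conditional approval: Dec 14, 2030 + 7 weeks = Feb 1, 2031.
Clear-to-close is issued: Feb 1, 2031 + 25 days = Feb 26, 2031.
Closing takes place: Feb 26, 2031 + 4 weeks = Mar 26, 2031.
Jan 7, 2031 falls between when the appraisal is ordered (Dec 14, 2030) and when underwriting issues conditional approval (Feb 1, 2031).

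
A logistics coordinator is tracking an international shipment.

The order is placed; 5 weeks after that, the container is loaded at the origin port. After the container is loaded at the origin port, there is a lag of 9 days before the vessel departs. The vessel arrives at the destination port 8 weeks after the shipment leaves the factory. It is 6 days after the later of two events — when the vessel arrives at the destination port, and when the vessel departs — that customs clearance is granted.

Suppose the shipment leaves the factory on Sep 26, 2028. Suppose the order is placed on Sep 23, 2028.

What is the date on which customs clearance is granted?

Nov 27, 2028

The shipment leaves the factory: Sep 26, 2028.
The vessel arrives at the destination port: Sep 26, 2028 + 8 weeks = Nov 21, 2028.
The order is placed: Sep 23, 2028.
The container is loaded at the origin port: Sep 23, 2028 + 5 weeks = Oct 28, 2028.
The vessel departs: Oct 28, 2028 + 9 days = Nov 6, 2028.
Both prerequisites met — the vessel arrives at the destination port (Nov 21, 2028), the vessel departs (Nov 6, 2028); the later is Nov 21, 2028.
Customs clearance is granted: Nov 21, 2028 + 6 days = Nov 27, 2028.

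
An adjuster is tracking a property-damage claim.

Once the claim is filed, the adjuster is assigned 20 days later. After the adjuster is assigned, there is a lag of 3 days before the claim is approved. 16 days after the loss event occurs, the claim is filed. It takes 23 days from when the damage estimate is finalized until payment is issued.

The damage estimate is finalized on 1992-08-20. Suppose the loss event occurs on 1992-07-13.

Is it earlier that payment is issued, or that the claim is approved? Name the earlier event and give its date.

The damage estimate is finalized: Aug 20, 1992.
Payment is issued: Aug 20, 1992 + 23 days = Sep 12, 1992.
The loss event occurs: Jul 13, 1992.
The claim is filed: Jul 13, 1992 + 16 days = Jul 29, 1992.
The adjuster is assigned: Jul 29, 1992 + 20 days = Aug 18, 1992.
The claim is approved: Aug 18, 1992 + 3 days = Aug 21, 1992.
Comparing: payment is issued on Sep 12, 1992 vs the claim is approved on Aug 21, 1992. Earlier: the claim is approved.

The claim is approved — 1992-08-21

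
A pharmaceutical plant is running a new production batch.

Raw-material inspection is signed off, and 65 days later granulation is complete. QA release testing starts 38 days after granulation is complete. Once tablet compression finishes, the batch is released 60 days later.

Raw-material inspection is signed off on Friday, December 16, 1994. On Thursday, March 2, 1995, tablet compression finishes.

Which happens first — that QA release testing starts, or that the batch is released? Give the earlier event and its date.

Raw-material inspection is signed off: Dec 16, 1994.
Granulation is complete: Dec 16, 1994 + 65 days = Feb 19, 1995.
QA release testing starts: Feb 19, 1995 + 38 days = Mar 29, 1995.
Tablet compression finishes: Mar 2, 1995.
The batch is released: Mar 2, 1995 + 60 days = May 1, 1995.
Comparing: QA release testing starts on Mar 29, 1995 vs the batch is released on May 1, 1995. Earlier: QA release testing starts.

QA release testing starts — Wednesday, March 29, 1995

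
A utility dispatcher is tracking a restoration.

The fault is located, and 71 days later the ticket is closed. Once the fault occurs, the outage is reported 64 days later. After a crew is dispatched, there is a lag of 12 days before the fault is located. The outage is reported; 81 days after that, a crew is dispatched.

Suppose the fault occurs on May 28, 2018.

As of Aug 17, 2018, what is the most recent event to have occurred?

The fault occurs: May 28, 2018.
The outage is reported: May 28, 2018 + 64 days = Jul 31, 2018.
A crew is dispatched: Jul 31, 2018 + 81 days = Oct 20, 2018.
The fault is located: Oct 20, 2018 + 12 days = Nov 1, 2018.
The ticket is closed: Nov 1, 2018 + 71 days = Jan 11, 2019.
Aug 17, 2018 falls between when the outage is reported (Jul 31, 2018) and when a crew is dispatched (Oct 20, 2018).

The outage is reported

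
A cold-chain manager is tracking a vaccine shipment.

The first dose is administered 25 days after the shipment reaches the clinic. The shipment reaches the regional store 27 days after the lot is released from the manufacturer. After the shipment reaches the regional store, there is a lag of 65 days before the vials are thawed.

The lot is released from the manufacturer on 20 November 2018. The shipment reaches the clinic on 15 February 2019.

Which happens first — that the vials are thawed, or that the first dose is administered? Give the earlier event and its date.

The vials are thawed — 20 February 2019

The lot is released from the manufacturer: Nov 20, 2018.
The shipment reaches the regional store: Nov 20, 2018 + 27 days = Dec 17, 2018.
The vials are thawed: Dec 17, 2018 + 65 days = Feb 20, 2019.
The shipment reaches the clinic: Feb 15, 2019.
The first dose is administered: Feb 15, 2019 + 25 days = Mar 12, 2019.
Comparing: the vials are thawed on Feb 20, 2019 vs the first dose is administered on Mar 12, 2019. Earlier: the vials are thawed.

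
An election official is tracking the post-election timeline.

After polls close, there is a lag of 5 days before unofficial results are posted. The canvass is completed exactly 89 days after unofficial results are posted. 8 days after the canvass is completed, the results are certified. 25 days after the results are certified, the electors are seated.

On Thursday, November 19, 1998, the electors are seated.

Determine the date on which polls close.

The electors are seated: Nov 19, 1998.
The results are certified: Nov 19, 1998 − 25 days = Oct 25, 1998.
The canvass is completed: Oct 25, 1998 − 8 days = Oct 17, 1998.
Unofficial results are posted: Oct 17, 1998 − 89 days = Jul 20, 1998.
Polls close: Jul 20, 1998 − 5 days = Jul 15, 1998.

Wednesday, July 15, 1998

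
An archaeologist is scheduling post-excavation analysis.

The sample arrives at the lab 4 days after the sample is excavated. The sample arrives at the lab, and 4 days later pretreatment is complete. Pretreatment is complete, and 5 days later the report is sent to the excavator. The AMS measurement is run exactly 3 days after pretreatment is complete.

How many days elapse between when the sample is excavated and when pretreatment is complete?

8 days

Causal path: the sample is excavated → the sample arrives at the lab → pretreatment is complete.
Total delay along the path: 4 + 4 = 8 days.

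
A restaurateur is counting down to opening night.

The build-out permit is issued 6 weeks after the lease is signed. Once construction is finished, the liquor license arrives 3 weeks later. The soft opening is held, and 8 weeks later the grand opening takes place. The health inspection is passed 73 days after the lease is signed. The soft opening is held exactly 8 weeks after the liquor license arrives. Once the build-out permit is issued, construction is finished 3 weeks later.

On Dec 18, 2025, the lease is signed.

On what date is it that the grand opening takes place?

The lease is signed: Dec 18, 2025.
The build-out permit is issued: Dec 18, 2025 + 6 weeks = Jan 29, 2026.
Construction is finished: Jan 29, 2026 + 3 weeks = Feb 19, 2026.
The liquor license arrives: Feb 19, 2026 + 3 weeks = Mar 12, 2026.
The soft opening is held: Mar 12, 2026 + 8 weeks = May 7, 2026.
The grand opening takes place: May 7, 2026 + 8 weeks = Jul 2, 2026.

Jul 2, 2026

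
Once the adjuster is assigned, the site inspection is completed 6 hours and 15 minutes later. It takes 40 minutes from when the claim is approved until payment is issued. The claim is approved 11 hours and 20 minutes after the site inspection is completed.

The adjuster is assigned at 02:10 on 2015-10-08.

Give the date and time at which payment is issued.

20:25 on 2015-10-08

The adjuster is assigned: 02:10 Oct 8, 2015.
The site inspection is completed: 02:10 Oct 8, 2015 + 6h15m = 08:25 Oct 8, 2015.
The claim is approved: 08:25 Oct 8, 2015 + 11h20m = 19:45 Oct 8, 2015.
Payment is issued: 19:45 Oct 8, 2015 + 40m = 20:25 Oct 8, 2015.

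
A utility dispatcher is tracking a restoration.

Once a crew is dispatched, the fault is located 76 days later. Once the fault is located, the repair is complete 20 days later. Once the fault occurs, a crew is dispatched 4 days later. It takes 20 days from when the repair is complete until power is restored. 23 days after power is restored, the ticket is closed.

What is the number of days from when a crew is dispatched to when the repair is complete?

96 days

Causal path: a crew is dispatched → the fault is located → the repair is complete.
Total delay along the path: 76 + 20 = 96 days.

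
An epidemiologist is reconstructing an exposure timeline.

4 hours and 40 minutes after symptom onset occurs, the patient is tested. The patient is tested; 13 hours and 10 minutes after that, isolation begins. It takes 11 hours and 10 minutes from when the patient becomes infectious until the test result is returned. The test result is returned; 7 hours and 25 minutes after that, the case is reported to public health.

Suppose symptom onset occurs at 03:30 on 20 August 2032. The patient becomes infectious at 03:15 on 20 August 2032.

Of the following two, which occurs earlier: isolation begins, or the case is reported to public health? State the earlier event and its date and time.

Isolation begins — 21:20 on 20 August 2032

Symptom onset occurs: 03:30 Aug 20, 2032.
The patient is tested: 03:30 Aug 20, 2032 + 4h40m = 08:10 Aug 20, 2032.
Isolation begins: 08:10 Aug 20, 2032 + 13h10m = 21:20 Aug 20, 2032.
The patient becomes infectious: 03:15 Aug 20, 2032.
The test result is returned: 03:15 Aug 20, 2032 + 11h10m = 14:25 Aug 20, 2032.
The case is reported to public health: 14:25 Aug 20, 2032 + 7h25m = 21:50 Aug 20, 2032.
Comparing: isolation begins at 21:20 Aug 20, 2032 vs the case is reported to public health at 21:50 Aug 20, 2032. Earlier: isolation begins.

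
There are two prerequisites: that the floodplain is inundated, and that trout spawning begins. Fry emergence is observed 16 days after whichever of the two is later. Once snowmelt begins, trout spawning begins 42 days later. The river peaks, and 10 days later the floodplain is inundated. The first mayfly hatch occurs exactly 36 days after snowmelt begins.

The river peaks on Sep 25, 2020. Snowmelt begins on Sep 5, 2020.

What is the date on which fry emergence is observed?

Nov 2, 2020

The river peaks: Sep 25, 2020.
The floodplain is inundated: Sep 25, 2020 + 10 days = Oct 5, 2020.
Snowmelt begins: Sep 5, 2020.
Trout spawning begins: Sep 5, 2020 + 42 days = Oct 17, 2020.
Both prerequisites met — the floodplain is inundated (Oct 5, 2020), trout spawning begins (Oct 17, 2020); the later is Oct 17, 2020.
Fry emergence is observed: Oct 17, 2020 + 16 days = Nov 2, 2020.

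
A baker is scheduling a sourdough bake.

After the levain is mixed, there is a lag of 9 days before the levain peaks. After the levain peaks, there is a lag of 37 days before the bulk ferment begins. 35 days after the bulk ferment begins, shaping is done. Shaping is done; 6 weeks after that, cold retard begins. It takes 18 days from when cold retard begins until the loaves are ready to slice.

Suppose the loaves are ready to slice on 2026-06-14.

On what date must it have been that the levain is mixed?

2026-01-24

The loaves are ready to slice: Jun 14, 2026.
Cold retard begins: Jun 14, 2026 − 18 days = May 27, 2026.
Shaping is done: May 27, 2026 − 6 weeks = Apr 15, 2026.
The bulk ferment begins: Apr 15, 2026 − 35 days = Mar 11, 2026.
The levain peaks: Mar 11, 2026 − 37 days = Feb 2, 2026.
The levain is mixed: Feb 2, 2026 − 9 days = Jan 24, 2026.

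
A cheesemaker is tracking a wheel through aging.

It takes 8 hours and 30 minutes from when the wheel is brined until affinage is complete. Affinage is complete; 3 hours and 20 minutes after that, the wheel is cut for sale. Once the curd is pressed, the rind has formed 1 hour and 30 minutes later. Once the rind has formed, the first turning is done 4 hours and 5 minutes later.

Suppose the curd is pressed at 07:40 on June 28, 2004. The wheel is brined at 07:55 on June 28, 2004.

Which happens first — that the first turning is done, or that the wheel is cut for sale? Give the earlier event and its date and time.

The first turning is done — 13:15 on June 28, 2004

The curd is pressed: 07:40 Jun 28, 2004.
The rind has formed: 07:40 Jun 28, 2004 + 1h30m = 09:10 Jun 28, 2004.
The first turning is done: 09:10 Jun 28, 2004 + 4h05m = 13:15 Jun 28, 2004.
The wheel is brined: 07:55 Jun 28, 2004.
Affinage is complete: 07:55 Jun 28, 2004 + 8h30m = 16:25 Jun 28, 2004.
The wheel is cut for sale: 16:25 Jun 28, 2004 + 3h20m = 19:45 Jun 28, 2004.
Comparing: the first turning is done at 13:15 Jun 28, 2004 vs the wheel is cut for sale at 19:45 Jun 28, 2004. Earlier: the first turning is done.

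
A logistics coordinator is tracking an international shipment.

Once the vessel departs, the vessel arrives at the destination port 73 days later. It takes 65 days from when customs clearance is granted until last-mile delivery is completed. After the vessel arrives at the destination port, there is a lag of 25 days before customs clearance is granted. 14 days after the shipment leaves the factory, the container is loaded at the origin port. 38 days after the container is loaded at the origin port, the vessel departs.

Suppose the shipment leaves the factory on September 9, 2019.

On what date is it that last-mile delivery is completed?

The shipment leaves the factory: Sep 9, 2019.
The container is loaded at the origin port: Sep 9, 2019 + 14 days = Sep 23, 2019.
The vessel departs: Sep 23, 2019 + 38 days = Oct 31, 2019.
The vessel arrives at the destination port: Oct 31, 2019 + 73 days = Jan 12, 2020.
Customs clearance is granted: Jan 12, 2020 + 25 days = Feb 6, 2020.
Last-mile delivery is completed: Feb 6, 2020 + 65 days = Apr 11, 2020.

April 11, 2020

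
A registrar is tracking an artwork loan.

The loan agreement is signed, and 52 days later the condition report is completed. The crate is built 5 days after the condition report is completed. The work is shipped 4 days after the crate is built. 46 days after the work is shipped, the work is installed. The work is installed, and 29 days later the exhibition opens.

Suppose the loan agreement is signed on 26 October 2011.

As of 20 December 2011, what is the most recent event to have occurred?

The loan agreement is signed: Oct 26, 2011.
The condition report is completed: Oct 26, 2011 + 52 days = Dec 17, 2011.
The crate is built: Dec 17, 2011 + 5 days = Dec 22, 2011.
The work is shipped: Dec 22, 2011 + 4 days = Dec 26, 2011.
The work is installed: Dec 26, 2011 + 46 days = Feb 10, 2012.
The exhibition opens: Feb 10, 2012 + 29 days = Mar 10, 2012.
Dec 20, 2011 falls between when the condition report is completed (Dec 17, 2011) and when the crate is built (Dec 22, 2011).

The condition report is completed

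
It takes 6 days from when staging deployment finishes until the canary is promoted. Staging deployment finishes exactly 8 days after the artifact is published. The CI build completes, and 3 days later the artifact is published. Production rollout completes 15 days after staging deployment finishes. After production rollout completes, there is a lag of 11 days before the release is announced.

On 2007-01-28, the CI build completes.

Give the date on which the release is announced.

The CI build completes: Jan 28, 2007.
The artifact is published: Jan 28, 2007 + 3 days = Jan 31, 2007.
Staging deployment finishes: Jan 31, 2007 + 8 days = Feb 8, 2007.
Production rollout completes: Feb 8, 2007 + 15 days = Feb 23, 2007.
The release is announced: Feb 23, 2007 + 11 days = Mar 6, 2007.

2007-03-06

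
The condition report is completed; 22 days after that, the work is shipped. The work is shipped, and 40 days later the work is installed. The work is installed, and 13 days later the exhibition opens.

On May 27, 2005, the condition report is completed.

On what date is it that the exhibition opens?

Aug 10, 2005

The condition report is completed: May 27, 2005.
The work is shipped: May 27, 2005 + 22 days = Jun 18, 2005.
The work is installed: Jun 18, 2005 + 40 days = Jul 28, 2005.
The exhibition opens: Jul 28, 2005 + 13 days = Aug 10, 2005.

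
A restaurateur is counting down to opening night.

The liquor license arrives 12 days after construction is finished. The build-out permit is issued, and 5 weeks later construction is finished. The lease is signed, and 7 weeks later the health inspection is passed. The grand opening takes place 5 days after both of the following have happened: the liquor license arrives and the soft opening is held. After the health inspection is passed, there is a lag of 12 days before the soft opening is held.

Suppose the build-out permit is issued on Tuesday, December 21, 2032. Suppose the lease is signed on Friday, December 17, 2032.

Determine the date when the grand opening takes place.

The build-out permit is issued: Dec 21, 2032.
Construction is finished: Dec 21, 2032 + 5 weeks = Jan 25, 2033.
The liquor license arrives: Jan 25, 2033 + 12 days = Feb 6, 2033.
The lease is signed: Dec 17, 2032.
The health inspection is passed: Dec 17, 2032 + 7 weeks = Feb 4, 2033.
The soft opening is held: Feb 4, 2033 + 12 days = Feb 16, 2033.
Both prerequisites met — the liquor license arrives (Feb 6, 2033), the soft opening is held (Feb 16, 2033); the later is Feb 16, 2033.
The grand opening takes place: Feb 16, 2033 + 5 days = Feb 21, 2033.

Monday, February 21, 2033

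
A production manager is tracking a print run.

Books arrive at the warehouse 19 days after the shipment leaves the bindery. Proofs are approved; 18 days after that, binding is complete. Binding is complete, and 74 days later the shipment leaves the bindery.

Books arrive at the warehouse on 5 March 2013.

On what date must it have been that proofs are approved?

Books arrive at the warehouse: Mar 5, 2013.
The shipment leaves the bindery: Mar 5, 2013 − 19 days = Feb 14, 2013.
Binding is complete: Feb 14, 2013 − 74 days = Dec 2, 2012.
Proofs are approved: Dec 2, 2012 − 18 days = Nov 14, 2012.

14 November 2012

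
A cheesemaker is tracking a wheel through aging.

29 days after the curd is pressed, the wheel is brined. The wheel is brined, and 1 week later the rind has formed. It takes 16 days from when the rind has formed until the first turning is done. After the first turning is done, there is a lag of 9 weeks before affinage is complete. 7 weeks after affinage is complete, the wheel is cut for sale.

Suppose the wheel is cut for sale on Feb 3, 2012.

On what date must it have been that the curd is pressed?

The wheel is cut for sale: Feb 3, 2012.
Affinage is complete: Feb 3, 2012 − 7 weeks = Dec 16, 2011.
The first turning is done: Dec 16, 2011 − 9 weeks = Oct 14, 2011.
The rind has formed: Oct 14, 2011 − 16 days = Sep 28, 2011.
The wheel is brined: Sep 28, 2011 − 1 week = Sep 21, 2011.
The curd is pressed: Sep 21, 2011 − 29 days = Aug 23, 2011.

Aug 23, 2011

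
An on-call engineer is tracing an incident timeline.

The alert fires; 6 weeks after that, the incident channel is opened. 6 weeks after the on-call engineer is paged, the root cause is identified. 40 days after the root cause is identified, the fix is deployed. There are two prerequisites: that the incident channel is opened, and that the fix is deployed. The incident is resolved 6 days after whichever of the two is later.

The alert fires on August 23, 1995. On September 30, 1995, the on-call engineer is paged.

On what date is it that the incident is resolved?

December 27, 1995

The alert fires: Aug 23, 1995.
The incident channel is opened: Aug 23, 1995 + 6 weeks = Oct 4, 1995.
The on-call engineer is paged: Sep 30, 1995.
The root cause is identified: Sep 30, 1995 + 6 weeks = Nov 11, 1995.
The fix is deployed: Nov 11, 1995 + 40 days = Dec 21, 1995.
Both prerequisites met — the incident channel is opened (Oct 4, 1995), the fix is deployed (Dec 21, 1995); the later is Dec 21, 1995.
The incident is resolved: Dec 21, 1995 + 6 days = Dec 27, 1995.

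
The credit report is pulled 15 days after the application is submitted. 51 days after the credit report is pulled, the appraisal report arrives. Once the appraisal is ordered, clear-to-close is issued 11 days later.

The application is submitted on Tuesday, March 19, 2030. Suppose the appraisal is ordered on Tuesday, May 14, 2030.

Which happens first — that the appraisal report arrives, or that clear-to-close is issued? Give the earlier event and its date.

The application is submitted: Mar 19, 2030.
The credit report is pulled: Mar 19, 2030 + 15 days = Apr 3, 2030.
The appraisal report arrives: Apr 3, 2030 + 51 days = May 24, 2030.
The appraisal is ordered: May 14, 2030.
Clear-to-close is issued: May 14, 2030 + 11 days = May 25, 2030.
Comparing: the appraisal report arrives on May 24, 2030 vs clear-to-close is issued on May 25, 2030. Earlier: the appraisal report arrives.

The appraisal report arrives — Friday, May 24, 2030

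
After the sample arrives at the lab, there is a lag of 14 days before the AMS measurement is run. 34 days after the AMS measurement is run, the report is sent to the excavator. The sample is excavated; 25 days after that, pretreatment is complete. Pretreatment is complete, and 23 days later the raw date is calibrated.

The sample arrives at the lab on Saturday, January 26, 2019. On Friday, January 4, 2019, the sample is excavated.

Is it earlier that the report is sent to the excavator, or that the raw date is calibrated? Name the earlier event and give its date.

The raw date is calibrated — Thursday, February 21, 2019

The sample arrives at the lab: Jan 26, 2019.
The AMS measurement is run: Jan 26, 2019 + 14 days = Feb 9, 2019.
The report is sent to the excavator: Feb 9, 2019 + 34 days = Mar 15, 2019.
The sample is excavated: Jan 4, 2019.
Pretreatment is complete: Jan 4, 2019 + 25 days = Jan 29, 2019.
The raw date is calibrated: Jan 29, 2019 + 23 days = Feb 21, 2019.
Comparing: the report is sent to the excavator on Mar 15, 2019 vs the raw date is calibrated on Feb 21, 2019. Earlier: the raw date is calibrated.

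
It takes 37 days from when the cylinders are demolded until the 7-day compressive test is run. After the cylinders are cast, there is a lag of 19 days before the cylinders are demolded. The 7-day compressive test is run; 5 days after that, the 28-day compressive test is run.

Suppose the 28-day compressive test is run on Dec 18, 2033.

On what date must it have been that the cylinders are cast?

Oct 18, 2033

The 28-day compressive test is run: Dec 18, 2033.
The 7-day compressive test is run: Dec 18, 2033 − 5 days = Dec 13, 2033.
The cylinders are demolded: Dec 13, 2033 − 37 days = Nov 6, 2033.
The cylinders are cast: Nov 6, 2033 − 19 days = Oct 18, 2033.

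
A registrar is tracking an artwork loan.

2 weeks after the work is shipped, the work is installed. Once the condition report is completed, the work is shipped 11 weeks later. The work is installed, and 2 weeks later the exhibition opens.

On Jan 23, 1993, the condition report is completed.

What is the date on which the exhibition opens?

May 8, 1993

The condition report is completed: Jan 23, 1993.
The work is shipped: Jan 23, 1993 + 11 weeks = Apr 10, 1993.
The work is installed: Apr 10, 1993 + 2 weeks = Apr 24, 1993.
The exhibition opens: Apr 24, 1993 + 2 weeks = May 8, 1993.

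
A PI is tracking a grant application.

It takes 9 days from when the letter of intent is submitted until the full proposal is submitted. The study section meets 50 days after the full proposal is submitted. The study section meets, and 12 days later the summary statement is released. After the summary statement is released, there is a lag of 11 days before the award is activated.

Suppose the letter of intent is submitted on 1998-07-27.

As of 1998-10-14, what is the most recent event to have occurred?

The summary statement is released

The letter of intent is submitted: Jul 27, 1998.
The full proposal is submitted: Jul 27, 1998 + 9 days = Aug 5, 1998.
The study section meets: Aug 5, 1998 + 50 days = Sep 24, 1998.
The summary statement is released: Sep 24, 1998 + 12 days = Oct 6, 1998.
The award is activated: Oct 6, 1998 + 11 days = Oct 17, 1998.
Oct 14, 1998 falls between when the summary statement is released (Oct 6, 1998) and when the award is activated (Oct 17, 1998).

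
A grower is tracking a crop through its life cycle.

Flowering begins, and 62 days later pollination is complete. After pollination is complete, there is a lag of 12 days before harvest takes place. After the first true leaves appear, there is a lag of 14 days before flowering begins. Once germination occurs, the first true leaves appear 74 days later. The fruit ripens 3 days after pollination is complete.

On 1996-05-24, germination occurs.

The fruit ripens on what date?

1996-10-24

Germination occurs: May 24, 1996.
The first true leaves appear: May 24, 1996 + 74 days = Aug 6, 1996.
Flowering begins: Aug 6, 1996 + 14 days = Aug 20, 1996.
Pollination is complete: Aug 20, 1996 + 62 days = Oct 21, 1996.
The fruit ripens: Oct 21, 1996 + 3 days = Oct 24, 1996.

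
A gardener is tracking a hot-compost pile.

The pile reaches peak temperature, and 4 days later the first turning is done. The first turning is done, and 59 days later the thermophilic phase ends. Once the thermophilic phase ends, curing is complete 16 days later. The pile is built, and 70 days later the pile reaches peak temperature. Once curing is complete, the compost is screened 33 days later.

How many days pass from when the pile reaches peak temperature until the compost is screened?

112 days

Causal path: the pile reaches peak temperature → the first turning is done → the thermophilic phase ends → curing is complete → the compost is screened.
Total delay along the path: 4 + 59 + 16 + 33 = 112 days.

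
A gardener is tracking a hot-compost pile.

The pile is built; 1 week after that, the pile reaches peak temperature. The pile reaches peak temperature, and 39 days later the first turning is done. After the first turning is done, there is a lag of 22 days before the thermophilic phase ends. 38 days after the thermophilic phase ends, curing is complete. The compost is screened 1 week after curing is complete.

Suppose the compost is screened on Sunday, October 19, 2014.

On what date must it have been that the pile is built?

Saturday, June 28, 2014

The compost is screened: Oct 19, 2014.
Curing is complete: Oct 19, 2014 − 1 week = Oct 12, 2014.
The thermophilic phase ends: Oct 12, 2014 − 38 days = Sep 4, 2014.
The first turning is done: Sep 4, 2014 − 22 days = Aug 13, 2014.
The pile reaches peak temperature: Aug 13, 2014 − 39 days = Jul 5, 2014.
The pile is built: Jul 5, 2014 − 1 week = Jun 28, 2014.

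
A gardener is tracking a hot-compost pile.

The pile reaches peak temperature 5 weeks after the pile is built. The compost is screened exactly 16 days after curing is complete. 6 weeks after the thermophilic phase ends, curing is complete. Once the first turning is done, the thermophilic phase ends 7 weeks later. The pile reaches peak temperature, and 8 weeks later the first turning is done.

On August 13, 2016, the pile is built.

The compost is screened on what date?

The pile is built: Aug 13, 2016.
The pile reaches peak temperature: Aug 13, 2016 + 5 weeks = Sep 17, 2016.
The first turning is done: Sep 17, 2016 + 8 weeks = Nov 12, 2016.
The thermophilic phase ends: Nov 12, 2016 + 7 weeks = Dec 31, 2016.
Curing is complete: Dec 31, 2016 + 6 weeks = Feb 11, 2017.
The compost is screened: Feb 11, 2017 + 16 days = Feb 27, 2017.

February 27, 2017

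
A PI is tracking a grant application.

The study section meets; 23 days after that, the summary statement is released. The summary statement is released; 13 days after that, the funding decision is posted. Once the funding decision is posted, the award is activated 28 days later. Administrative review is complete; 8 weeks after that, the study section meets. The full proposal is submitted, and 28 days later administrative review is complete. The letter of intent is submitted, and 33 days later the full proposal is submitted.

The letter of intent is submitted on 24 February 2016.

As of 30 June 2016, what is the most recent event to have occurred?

The study section meets

The letter of intent is submitted: Feb 24, 2016.
The full proposal is submitted: Feb 24, 2016 + 33 days = Mar 28, 2016.
Administrative review is complete: Mar 28, 2016 + 28 days = Apr 25, 2016.
The study section meets: Apr 25, 2016 + 8 weeks = Jun 20, 2016.
The summary statement is released: Jun 20, 2016 + 23 days = Jul 13, 2016.
The funding decision is posted: Jul 13, 2016 + 13 days = Jul 26, 2016.
The award is activated: Jul 26, 2016 + 28 days = Aug 23, 2016.
Jun 30, 2016 falls between when the study section meets (Jun 20, 2016) and when the summary statement is released (Jul 13, 2016).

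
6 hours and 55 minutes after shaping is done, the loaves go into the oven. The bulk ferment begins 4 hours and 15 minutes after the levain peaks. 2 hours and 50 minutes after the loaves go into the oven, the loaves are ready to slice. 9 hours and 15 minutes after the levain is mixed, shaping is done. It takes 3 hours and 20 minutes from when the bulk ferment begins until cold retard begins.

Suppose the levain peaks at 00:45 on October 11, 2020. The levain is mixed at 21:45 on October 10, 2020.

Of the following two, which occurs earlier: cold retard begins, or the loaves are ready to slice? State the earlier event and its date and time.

Cold retard begins — 08:20 on October 11, 2020

The levain peaks: 00:45 Oct 11, 2020.
The bulk ferment begins: 00:45 Oct 11, 2020 + 4h15m = 05:00 Oct 11, 2020.
Cold retard begins: 05:00 Oct 11, 2020 + 3h20m = 08:20 Oct 11, 2020.
The levain is mixed: 21:45 Oct 10, 2020.
Shaping is done: 21:45 Oct 10, 2020 + 9h15m = 07:00 Oct 11, 2020.
The loaves go into the oven: 07:00 Oct 11, 2020 + 6h55m = 13:55 Oct 11, 2020.
The loaves are ready to slice: 13:55 Oct 11, 2020 + 2h50m = 16:45 Oct 11, 2020.
Comparing: cold retard begins at 08:20 Oct 11, 2020 vs the loaves are ready to slice at 16:45 Oct 11, 2020. Earlier: cold retard begins.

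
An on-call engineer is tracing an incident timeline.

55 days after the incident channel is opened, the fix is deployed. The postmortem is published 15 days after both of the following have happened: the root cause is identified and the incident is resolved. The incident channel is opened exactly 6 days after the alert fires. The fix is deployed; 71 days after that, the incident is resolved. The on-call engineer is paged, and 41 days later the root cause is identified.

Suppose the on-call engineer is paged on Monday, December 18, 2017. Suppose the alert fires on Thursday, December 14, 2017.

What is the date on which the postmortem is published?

Thursday, May 10, 2018

The on-call engineer is paged: Dec 18, 2017.
The root cause is identified: Dec 18, 2017 + 41 days = Jan 28, 2018.
The alert fires: Dec 14, 2017.
The incident channel is opened: Dec 14, 2017 + 6 days = Dec 20, 2017.
The fix is deployed: Dec 20, 2017 + 55 days = Feb 13, 2018.
The incident is resolved: Feb 13, 2018 + 71 days = Apr 25, 2018.
Both prerequisites met — the root cause is identified (Jan 28, 2018), the incident is resolved (Apr 25, 2018); the later is Apr 25, 2018.
The postmortem is published: Apr 25, 2018 + 15 days = May 10, 2018.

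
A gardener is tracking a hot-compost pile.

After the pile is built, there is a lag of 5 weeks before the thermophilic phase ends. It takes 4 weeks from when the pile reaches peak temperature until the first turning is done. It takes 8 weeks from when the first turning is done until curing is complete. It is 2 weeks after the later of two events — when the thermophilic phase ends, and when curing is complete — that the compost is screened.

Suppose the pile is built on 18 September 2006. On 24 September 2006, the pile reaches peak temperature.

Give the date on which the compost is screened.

31 December 2006

The pile is built: Sep 18, 2006.
The thermophilic phase ends: Sep 18, 2006 + 5 weeks = Oct 23, 2006.
The pile reaches peak temperature: Sep 24, 2006.
The first turning is done: Sep 24, 2006 + 4 weeks = Oct 22, 2006.
Curing is complete: Oct 22, 2006 + 8 weeks = Dec 17, 2006.
Both prerequisites met — the thermophilic phase ends (Oct 23, 2006), curing is complete (Dec 17, 2006); the later is Dec 17, 2006.
The compost is screened: Dec 17, 2006 + 2 weeks = Dec 31, 2006.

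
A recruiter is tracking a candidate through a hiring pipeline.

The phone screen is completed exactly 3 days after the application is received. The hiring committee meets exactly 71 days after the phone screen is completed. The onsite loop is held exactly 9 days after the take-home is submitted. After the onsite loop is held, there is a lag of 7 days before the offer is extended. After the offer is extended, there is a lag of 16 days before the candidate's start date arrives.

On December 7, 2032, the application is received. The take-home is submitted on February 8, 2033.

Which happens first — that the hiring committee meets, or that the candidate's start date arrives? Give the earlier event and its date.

The hiring committee meets — February 19, 2033

The application is received: Dec 7, 2032.
The phone screen is completed: Dec 7, 2032 + 3 days = Dec 10, 2032.
The hiring committee meets: Dec 10, 2032 + 71 days = Feb 19, 2033.
The take-home is submitted: Feb 8, 2033.
The onsite loop is held: Feb 8, 2033 + 9 days = Feb 17, 2033.
The offer is extended: Feb 17, 2033 + 7 days = Feb 24, 2033.
The candidate's start date arrives: Feb 24, 2033 + 16 days = Mar 12, 2033.
Comparing: the hiring committee meets on Feb 19, 2033 vs the candidate's start date arrives on Mar 12, 2033. Earlier: the hiring committee meets.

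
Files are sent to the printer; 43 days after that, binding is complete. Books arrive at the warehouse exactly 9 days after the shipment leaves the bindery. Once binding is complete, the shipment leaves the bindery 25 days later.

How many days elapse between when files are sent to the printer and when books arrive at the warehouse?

Causal path: files are sent to the printer → binding is complete → the shipment leaves the bindery → books arrive at the warehouse.
Total delay along the path: 43 + 25 + 9 = 77 days.

77 days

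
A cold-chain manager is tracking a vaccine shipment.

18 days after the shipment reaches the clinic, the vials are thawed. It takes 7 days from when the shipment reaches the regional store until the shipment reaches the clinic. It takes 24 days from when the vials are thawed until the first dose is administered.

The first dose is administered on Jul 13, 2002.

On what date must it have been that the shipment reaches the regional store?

The first dose is administered: Jul 13, 2002.
The vials are thawed: Jul 13, 2002 − 24 days = Jun 19, 2002.
The shipment reaches the clinic: Jun 19, 2002 − 18 days = Jun 1, 2002.
The shipment reaches the regional store: Jun 1, 2002 − 7 days = May 25, 2002.

May 25, 2002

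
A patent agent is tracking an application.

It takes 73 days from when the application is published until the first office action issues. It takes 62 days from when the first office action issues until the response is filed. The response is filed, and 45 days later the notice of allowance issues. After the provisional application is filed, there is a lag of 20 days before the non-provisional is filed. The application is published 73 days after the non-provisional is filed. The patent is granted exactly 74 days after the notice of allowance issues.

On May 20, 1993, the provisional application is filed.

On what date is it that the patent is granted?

May 2, 1994

The provisional application is filed: May 20, 1993.
The non-provisional is filed: May 20, 1993 + 20 days = Jun 9, 1993.
The application is published: Jun 9, 1993 + 73 days = Aug 21, 1993.
The first office action issues: Aug 21, 1993 + 73 days = Nov 2, 1993.
The response is filed: Nov 2, 1993 + 62 days = Jan 3, 1994.
The notice of allowance issues: Jan 3, 1994 + 45 days = Feb 17, 1994.
The patent is granted: Feb 17, 1994 + 74 days = May 2, 1994.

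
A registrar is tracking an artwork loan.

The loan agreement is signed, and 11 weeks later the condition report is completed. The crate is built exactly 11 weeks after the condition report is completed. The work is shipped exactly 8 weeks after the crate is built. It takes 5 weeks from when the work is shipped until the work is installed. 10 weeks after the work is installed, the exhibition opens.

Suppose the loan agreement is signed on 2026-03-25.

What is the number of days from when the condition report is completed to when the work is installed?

Causal path: the condition report is completed → the crate is built → the work is shipped → the work is installed.
Total delay along the path: 11 + 8 + 5 weeks = 24 weeks = 168 days.

168 days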